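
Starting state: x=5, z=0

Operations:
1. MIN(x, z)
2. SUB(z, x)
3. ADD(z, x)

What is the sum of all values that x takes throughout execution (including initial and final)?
5

Values of x at each step:
Initial: x = 5
After step 1: x = 0
After step 2: x = 0
After step 3: x = 0
Sum = 5 + 0 + 0 + 0 = 5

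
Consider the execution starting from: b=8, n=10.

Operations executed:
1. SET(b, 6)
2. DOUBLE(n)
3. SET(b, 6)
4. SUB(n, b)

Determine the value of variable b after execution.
b = 6

Tracing execution:
Step 1: SET(b, 6) → b = 6
Step 2: DOUBLE(n) → b = 6
Step 3: SET(b, 6) → b = 6
Step 4: SUB(n, b) → b = 6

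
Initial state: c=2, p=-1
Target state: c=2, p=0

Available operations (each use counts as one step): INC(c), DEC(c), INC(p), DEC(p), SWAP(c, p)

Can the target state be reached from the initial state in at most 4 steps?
Yes

Path (1 step): INC(p)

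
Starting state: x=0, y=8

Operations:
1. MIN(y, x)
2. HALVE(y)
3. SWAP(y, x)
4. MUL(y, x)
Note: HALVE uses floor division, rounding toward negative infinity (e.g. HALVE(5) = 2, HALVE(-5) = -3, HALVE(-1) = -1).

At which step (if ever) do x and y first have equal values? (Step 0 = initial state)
Step 1

x and y first become equal after step 1.

Comparing values at each step:
Initial: x=0, y=8
After step 1: x=0, y=0 ← equal!
After step 2: x=0, y=0 ← equal!
After step 3: x=0, y=0 ← equal!
After step 4: x=0, y=0 ← equal!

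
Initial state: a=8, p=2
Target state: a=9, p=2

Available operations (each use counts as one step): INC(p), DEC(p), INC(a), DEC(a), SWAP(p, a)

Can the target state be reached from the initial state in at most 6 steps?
Yes

Path (1 step): INC(a)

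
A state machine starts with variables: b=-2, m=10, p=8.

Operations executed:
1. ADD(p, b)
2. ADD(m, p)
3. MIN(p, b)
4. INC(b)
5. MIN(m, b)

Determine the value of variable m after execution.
m = -1

Tracing execution:
Step 1: ADD(p, b) → m = 10
Step 2: ADD(m, p) → m = 16
Step 3: MIN(p, b) → m = 16
Step 4: INC(b) → m = 16
Step 5: MIN(m, b) → m = -1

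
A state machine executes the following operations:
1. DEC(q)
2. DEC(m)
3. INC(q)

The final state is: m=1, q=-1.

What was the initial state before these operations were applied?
m=2, q=-1

Working backwards:
Final state: m=1, q=-1
Before step 3 (INC(q)): m=1, q=-2
Before step 2 (DEC(m)): m=2, q=-2
Before step 1 (DEC(q)): m=2, q=-1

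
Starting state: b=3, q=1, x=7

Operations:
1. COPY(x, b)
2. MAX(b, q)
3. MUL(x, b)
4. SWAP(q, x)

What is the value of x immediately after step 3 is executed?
x = 9

Tracing x through execution:
Initial: x = 7
After step 1 (COPY(x, b)): x = 3
After step 2 (MAX(b, q)): x = 3
After step 3 (MUL(x, b)): x = 9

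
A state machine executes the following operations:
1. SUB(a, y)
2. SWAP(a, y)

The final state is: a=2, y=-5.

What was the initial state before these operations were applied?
a=-3, y=2

Working backwards:
Final state: a=2, y=-5
Before step 2 (SWAP(a, y)): a=-5, y=2
Before step 1 (SUB(a, y)): a=-3, y=2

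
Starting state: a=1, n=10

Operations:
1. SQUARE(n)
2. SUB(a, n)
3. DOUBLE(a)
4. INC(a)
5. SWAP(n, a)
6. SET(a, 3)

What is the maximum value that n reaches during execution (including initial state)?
100

Values of n at each step:
Initial: n = 10
After step 1: n = 100 ← maximum
After step 2: n = 100
After step 3: n = 100
After step 4: n = 100
After step 5: n = -197
After step 6: n = -197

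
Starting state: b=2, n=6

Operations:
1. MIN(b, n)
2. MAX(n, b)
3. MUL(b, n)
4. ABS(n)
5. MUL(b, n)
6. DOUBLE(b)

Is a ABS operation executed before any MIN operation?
No

First ABS: step 4
First MIN: step 1
Since 4 > 1, MIN comes first.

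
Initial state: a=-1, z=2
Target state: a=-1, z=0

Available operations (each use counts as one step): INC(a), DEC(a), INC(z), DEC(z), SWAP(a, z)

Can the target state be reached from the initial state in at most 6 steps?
Yes

Path (2 steps): DEC(z) → DEC(z)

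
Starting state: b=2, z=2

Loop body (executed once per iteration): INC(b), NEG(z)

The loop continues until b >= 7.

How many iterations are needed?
5

Tracing iterations:
Initial: b=2, z=2
After iteration 1: b=3, z=-2
After iteration 2: b=4, z=2
After iteration 3: b=5, z=-2
After iteration 4: b=6, z=2
After iteration 5: b=7, z=-2
b >= 7 now holds, so the loop exits after 5 iterations.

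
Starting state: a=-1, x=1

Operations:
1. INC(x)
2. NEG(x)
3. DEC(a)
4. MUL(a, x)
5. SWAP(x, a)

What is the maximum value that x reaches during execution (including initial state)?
4

Values of x at each step:
Initial: x = 1
After step 1: x = 2
After step 2: x = -2
After step 3: x = -2
After step 4: x = -2
After step 5: x = 4 ← maximum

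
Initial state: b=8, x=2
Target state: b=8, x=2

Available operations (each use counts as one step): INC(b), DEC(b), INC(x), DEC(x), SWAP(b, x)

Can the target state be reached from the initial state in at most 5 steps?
Yes

Path (0 steps): 0 steps (already at target)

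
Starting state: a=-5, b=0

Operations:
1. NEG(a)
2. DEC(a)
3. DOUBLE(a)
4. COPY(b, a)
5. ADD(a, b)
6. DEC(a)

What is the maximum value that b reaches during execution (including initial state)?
8

Values of b at each step:
Initial: b = 0
After step 1: b = 0
After step 2: b = 0
After step 3: b = 0
After step 4: b = 8 ← maximum
After step 5: b = 8
After step 6: b = 8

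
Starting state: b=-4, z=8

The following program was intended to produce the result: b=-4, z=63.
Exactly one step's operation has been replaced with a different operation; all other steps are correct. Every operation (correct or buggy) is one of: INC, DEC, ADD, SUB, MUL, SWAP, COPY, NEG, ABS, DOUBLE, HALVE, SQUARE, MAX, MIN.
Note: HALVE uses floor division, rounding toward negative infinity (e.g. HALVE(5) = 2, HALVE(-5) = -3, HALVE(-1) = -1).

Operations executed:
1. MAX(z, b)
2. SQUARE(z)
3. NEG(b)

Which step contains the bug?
Step 3

Trace with buggy code:
Initial: b=-4, z=8
After step 1: b=-4, z=8
After step 2: b=-4, z=64
After step 3: b=4, z=64
Actual final b=4, z=64 ≠ expected b=-4, z=63.
Step 3 is the only position where a single-operation replacement can produce the expected result.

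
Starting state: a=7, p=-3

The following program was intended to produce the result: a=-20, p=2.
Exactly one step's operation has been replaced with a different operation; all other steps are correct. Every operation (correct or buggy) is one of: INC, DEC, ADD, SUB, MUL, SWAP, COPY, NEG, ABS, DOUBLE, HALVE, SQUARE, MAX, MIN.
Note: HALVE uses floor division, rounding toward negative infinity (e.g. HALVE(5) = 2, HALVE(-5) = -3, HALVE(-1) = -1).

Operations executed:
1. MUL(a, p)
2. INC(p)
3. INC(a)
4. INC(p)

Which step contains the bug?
Step 4

Trace with buggy code:
Initial: a=7, p=-3
After step 1: a=-21, p=-3
After step 2: a=-21, p=-2
After step 3: a=-20, p=-2
After step 4: a=-20, p=-1
Actual final a=-20, p=-1 ≠ expected a=-20, p=2.
Step 4 is the only position where a single-operation replacement can produce the expected result.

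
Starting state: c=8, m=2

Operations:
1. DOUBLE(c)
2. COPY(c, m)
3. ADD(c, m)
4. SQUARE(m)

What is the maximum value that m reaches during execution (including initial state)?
4

Values of m at each step:
Initial: m = 2
After step 1: m = 2
After step 2: m = 2
After step 3: m = 2
After step 4: m = 4 ← maximum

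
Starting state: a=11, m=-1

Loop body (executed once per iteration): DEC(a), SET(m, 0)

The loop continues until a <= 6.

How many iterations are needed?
5

Tracing iterations:
Initial: a=11, m=-1
After iteration 1: a=10, m=0
After iteration 2: a=9, m=0
After iteration 3: a=8, m=0
After iteration 4: a=7, m=0
After iteration 5: a=6, m=0
a <= 6 now holds, so the loop exits after 5 iterations.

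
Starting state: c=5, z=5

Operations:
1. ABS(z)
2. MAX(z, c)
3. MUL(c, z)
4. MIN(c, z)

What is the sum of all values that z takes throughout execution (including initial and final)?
25

Values of z at each step:
Initial: z = 5
After step 1: z = 5
After step 2: z = 5
After step 3: z = 5
After step 4: z = 5
Sum = 5 + 5 + 5 + 5 + 5 = 25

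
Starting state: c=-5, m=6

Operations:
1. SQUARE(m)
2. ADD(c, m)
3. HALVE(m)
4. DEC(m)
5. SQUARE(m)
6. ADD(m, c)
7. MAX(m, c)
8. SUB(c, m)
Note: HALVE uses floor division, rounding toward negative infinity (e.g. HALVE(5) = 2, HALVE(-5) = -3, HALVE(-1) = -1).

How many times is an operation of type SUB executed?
1

Counting SUB operations:
Step 8: SUB(c, m) ← SUB
Total: 1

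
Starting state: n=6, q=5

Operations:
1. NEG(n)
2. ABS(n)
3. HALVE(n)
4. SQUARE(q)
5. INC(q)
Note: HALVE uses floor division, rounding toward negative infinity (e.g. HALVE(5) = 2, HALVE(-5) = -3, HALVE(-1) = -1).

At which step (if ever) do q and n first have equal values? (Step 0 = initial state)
Never

q and n never become equal during execution.

Comparing values at each step:
Initial: q=5, n=6
After step 1: q=5, n=-6
After step 2: q=5, n=6
After step 3: q=5, n=3
After step 4: q=25, n=3
After step 5: q=26, n=3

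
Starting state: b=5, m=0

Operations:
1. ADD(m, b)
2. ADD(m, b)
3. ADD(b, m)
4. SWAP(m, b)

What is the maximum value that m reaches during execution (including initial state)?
15

Values of m at each step:
Initial: m = 0
After step 1: m = 5
After step 2: m = 10
After step 3: m = 10
After step 4: m = 15 ← maximum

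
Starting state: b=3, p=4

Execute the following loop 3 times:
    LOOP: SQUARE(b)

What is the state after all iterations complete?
b=6561, p=4

Iteration trace:
Start: b=3, p=4
After iteration 1: b=9, p=4
After iteration 2: b=81, p=4
After iteration 3: b=6561, p=4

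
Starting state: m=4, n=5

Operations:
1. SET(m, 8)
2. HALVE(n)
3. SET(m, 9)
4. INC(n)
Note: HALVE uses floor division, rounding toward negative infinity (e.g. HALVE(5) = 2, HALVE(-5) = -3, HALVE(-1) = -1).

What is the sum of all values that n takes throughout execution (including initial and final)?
17

Values of n at each step:
Initial: n = 5
After step 1: n = 5
After step 2: n = 2
After step 3: n = 2
After step 4: n = 3
Sum = 5 + 5 + 2 + 2 + 3 = 17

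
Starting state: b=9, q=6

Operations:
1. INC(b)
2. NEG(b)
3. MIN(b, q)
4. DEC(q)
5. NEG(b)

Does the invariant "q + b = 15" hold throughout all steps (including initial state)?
No, violated after step 1

The invariant is violated after step 1.

State at each step:
Initial: b=9, q=6
After step 1: b=10, q=6
After step 2: b=-10, q=6
After step 3: b=-10, q=6
After step 4: b=-10, q=5
After step 5: b=10, q=5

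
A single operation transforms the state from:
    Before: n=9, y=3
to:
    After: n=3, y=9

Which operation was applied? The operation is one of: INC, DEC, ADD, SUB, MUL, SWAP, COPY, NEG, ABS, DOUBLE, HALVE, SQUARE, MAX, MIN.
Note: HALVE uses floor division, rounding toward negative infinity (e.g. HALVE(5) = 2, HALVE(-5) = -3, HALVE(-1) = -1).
SWAP(y, n)

Analyzing the change:
Before: n=9, y=3
After: n=3, y=9
Variable y changed from 3 to 9
Variable n changed from 9 to 3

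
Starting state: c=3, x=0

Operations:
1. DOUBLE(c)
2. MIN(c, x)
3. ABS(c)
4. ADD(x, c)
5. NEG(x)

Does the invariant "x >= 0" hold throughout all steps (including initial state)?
Yes

The invariant holds at every step.

State at each step:
Initial: c=3, x=0
After step 1: c=6, x=0
After step 2: c=0, x=0
After step 3: c=0, x=0
After step 4: c=0, x=0
After step 5: c=0, x=0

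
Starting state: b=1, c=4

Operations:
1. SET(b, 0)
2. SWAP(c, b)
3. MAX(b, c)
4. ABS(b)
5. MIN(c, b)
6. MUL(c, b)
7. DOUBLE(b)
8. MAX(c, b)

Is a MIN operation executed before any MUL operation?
Yes

First MIN: step 5
First MUL: step 6
Since 5 < 6, MIN comes first.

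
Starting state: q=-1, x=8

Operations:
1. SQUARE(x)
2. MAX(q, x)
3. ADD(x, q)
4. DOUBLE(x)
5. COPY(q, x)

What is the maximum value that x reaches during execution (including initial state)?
256

Values of x at each step:
Initial: x = 8
After step 1: x = 64
After step 2: x = 64
After step 3: x = 128
After step 4: x = 256 ← maximum
After step 5: x = 256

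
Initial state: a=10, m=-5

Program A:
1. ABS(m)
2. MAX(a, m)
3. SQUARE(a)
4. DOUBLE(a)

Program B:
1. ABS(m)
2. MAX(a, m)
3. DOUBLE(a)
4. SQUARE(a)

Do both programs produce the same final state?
No

Program A final state: a=200, m=5
Program B final state: a=400, m=5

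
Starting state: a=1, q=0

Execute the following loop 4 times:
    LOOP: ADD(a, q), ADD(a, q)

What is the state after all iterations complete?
a=1, q=0

Iteration trace:
Start: a=1, q=0
After iteration 1: a=1, q=0
After iteration 2: a=1, q=0
After iteration 3: a=1, q=0
After iteration 4: a=1, q=0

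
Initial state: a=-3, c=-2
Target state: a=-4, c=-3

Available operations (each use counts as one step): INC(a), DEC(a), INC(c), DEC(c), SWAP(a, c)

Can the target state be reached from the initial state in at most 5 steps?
Yes

Path (2 steps): DEC(a) → DEC(c)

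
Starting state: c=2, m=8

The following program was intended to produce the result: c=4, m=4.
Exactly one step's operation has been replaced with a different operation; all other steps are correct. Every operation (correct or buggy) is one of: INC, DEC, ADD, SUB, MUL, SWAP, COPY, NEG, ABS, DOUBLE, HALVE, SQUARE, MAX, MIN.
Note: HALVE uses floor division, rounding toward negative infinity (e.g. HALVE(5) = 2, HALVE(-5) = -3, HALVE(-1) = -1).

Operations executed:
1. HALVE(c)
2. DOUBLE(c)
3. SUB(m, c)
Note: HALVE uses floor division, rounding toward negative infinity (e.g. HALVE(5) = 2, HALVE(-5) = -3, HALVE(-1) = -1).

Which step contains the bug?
Step 1

Trace with buggy code:
Initial: c=2, m=8
After step 1: c=1, m=8
After step 2: c=2, m=8
After step 3: c=2, m=6
Actual final c=2, m=6 ≠ expected c=4, m=4.
Step 1 is the only position where a single-operation replacement can produce the expected result.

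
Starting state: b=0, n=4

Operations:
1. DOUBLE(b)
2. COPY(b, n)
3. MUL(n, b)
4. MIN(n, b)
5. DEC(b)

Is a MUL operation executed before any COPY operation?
No

First MUL: step 3
First COPY: step 2
Since 3 > 2, COPY comes first.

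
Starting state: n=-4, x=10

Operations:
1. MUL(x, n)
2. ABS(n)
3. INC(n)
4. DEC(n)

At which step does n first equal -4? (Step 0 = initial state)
Step 0

Tracing n:
Initial: n = -4 ← first occurrence
After step 1: n = -4
After step 2: n = 4
After step 3: n = 5
After step 4: n = 4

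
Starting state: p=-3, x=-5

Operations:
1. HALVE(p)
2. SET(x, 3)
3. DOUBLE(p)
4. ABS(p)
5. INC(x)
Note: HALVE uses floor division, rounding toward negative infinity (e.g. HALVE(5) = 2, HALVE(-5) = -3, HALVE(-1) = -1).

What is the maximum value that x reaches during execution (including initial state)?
4

Values of x at each step:
Initial: x = -5
After step 1: x = -5
After step 2: x = 3
After step 3: x = 3
After step 4: x = 3
After step 5: x = 4 ← maximum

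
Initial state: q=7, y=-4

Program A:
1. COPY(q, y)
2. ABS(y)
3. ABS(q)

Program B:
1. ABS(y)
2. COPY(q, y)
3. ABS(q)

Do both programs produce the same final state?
Yes

Program A final state: q=4, y=4
Program B final state: q=4, y=4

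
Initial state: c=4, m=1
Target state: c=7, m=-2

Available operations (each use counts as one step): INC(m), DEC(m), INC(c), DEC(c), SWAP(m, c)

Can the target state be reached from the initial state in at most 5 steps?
No

The target state cannot be reached within 5 steps.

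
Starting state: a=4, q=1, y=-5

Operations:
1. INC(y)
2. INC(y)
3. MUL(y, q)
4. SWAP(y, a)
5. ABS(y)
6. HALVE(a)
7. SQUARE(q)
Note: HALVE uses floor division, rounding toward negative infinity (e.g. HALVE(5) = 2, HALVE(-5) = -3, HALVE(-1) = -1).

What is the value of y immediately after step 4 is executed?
y = 4

Tracing y through execution:
Initial: y = -5
After step 1 (INC(y)): y = -4
After step 2 (INC(y)): y = -3
After step 3 (MUL(y, q)): y = -3
After step 4 (SWAP(y, a)): y = 4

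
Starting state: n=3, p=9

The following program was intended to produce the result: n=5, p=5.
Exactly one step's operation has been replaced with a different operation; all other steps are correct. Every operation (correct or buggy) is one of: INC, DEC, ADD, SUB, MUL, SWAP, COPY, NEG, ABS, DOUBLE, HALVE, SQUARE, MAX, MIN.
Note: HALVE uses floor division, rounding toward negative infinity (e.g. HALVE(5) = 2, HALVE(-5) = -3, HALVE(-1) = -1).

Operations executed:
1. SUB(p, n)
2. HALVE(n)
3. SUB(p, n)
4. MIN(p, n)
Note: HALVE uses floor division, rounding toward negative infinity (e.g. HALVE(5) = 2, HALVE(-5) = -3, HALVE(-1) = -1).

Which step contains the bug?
Step 4

Trace with buggy code:
Initial: n=3, p=9
After step 1: n=3, p=6
After step 2: n=1, p=6
After step 3: n=1, p=5
After step 4: n=1, p=1
Actual final n=1, p=1 ≠ expected n=5, p=5.
Step 4 is the only position where a single-operation replacement can produce the expected result.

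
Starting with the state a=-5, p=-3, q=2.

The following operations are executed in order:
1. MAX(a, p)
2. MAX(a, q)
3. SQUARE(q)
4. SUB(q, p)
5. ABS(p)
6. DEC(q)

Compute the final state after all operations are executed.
{a: 2, p: 3, q: 6}

Step-by-step execution:
Initial: a=-5, p=-3, q=2
After step 1 (MAX(a, p)): a=-3, p=-3, q=2
After step 2 (MAX(a, q)): a=2, p=-3, q=2
After step 3 (SQUARE(q)): a=2, p=-3, q=4
After step 4 (SUB(q, p)): a=2, p=-3, q=7
After step 5 (ABS(p)): a=2, p=3, q=7
After step 6 (DEC(q)): a=2, p=3, q=6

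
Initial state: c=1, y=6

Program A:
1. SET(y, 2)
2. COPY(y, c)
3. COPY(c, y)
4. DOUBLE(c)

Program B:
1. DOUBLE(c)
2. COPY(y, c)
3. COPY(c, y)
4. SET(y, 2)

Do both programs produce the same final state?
No

Program A final state: c=2, y=1
Program B final state: c=2, y=2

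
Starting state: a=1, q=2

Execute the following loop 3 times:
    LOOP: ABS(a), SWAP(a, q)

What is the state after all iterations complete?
a=2, q=1

Iteration trace:
Start: a=1, q=2
After iteration 1: a=2, q=1
After iteration 2: a=1, q=2
After iteration 3: a=2, q=1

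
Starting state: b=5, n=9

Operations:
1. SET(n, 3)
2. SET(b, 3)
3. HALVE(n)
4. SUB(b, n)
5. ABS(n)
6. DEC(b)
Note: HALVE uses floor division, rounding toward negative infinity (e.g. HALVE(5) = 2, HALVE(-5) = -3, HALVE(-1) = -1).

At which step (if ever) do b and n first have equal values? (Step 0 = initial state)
Step 2

b and n first become equal after step 2.

Comparing values at each step:
Initial: b=5, n=9
After step 1: b=5, n=3
After step 2: b=3, n=3 ← equal!
After step 3: b=3, n=1
After step 4: b=2, n=1
After step 5: b=2, n=1
After step 6: b=1, n=1 ← equal!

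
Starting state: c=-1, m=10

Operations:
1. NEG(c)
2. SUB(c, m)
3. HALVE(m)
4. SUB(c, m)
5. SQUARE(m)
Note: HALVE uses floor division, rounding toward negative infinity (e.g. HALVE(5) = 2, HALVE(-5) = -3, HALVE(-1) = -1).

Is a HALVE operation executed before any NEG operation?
No

First HALVE: step 3
First NEG: step 1
Since 3 > 1, NEG comes first.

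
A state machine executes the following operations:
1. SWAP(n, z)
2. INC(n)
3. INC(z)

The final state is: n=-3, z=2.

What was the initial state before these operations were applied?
n=1, z=-4

Working backwards:
Final state: n=-3, z=2
Before step 3 (INC(z)): n=-3, z=1
Before step 2 (INC(n)): n=-4, z=1
Before step 1 (SWAP(n, z)): n=1, z=-4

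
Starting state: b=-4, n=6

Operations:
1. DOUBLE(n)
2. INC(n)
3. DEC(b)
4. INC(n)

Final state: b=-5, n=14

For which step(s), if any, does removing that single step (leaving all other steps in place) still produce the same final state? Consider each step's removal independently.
None - removing any single step changes the final result

Testing removal of each single step:
Without step 1: final = b=-5, n=8 (different)
Without step 2: final = b=-5, n=13 (different)
Without step 3: final = b=-4, n=14 (different)
Without step 4: final = b=-5, n=13 (different)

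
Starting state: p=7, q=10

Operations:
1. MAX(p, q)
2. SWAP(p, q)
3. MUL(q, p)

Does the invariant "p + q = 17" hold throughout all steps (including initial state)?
No, violated after step 1

The invariant is violated after step 1.

State at each step:
Initial: p=7, q=10
After step 1: p=10, q=10
After step 2: p=10, q=10
After step 3: p=10, q=100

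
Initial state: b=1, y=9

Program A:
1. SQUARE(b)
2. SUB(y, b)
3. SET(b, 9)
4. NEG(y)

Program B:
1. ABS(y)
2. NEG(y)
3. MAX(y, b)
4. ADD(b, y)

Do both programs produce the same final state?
No

Program A final state: b=9, y=-8
Program B final state: b=2, y=1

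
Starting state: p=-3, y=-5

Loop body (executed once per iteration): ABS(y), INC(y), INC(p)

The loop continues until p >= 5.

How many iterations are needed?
8

Tracing iterations:
Initial: p=-3, y=-5
After iteration 1: p=-2, y=6
After iteration 2: p=-1, y=7
After iteration 3: p=0, y=8
After iteration 4: p=1, y=9
After iteration 5: p=2, y=10
After iteration 6: p=3, y=11
After iteration 7: p=4, y=12
After iteration 8: p=5, y=13
p >= 5 now holds, so the loop exits after 8 iterations.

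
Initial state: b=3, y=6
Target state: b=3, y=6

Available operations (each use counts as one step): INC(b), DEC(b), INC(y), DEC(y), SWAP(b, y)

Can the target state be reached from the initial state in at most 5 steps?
Yes

Path (0 steps): 0 steps (already at target)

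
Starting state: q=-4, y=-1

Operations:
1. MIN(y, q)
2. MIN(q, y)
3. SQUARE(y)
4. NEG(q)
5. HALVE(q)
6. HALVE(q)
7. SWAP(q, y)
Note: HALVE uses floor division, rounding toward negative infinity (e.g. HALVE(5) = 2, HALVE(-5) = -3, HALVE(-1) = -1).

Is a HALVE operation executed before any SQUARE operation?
No

First HALVE: step 5
First SQUARE: step 3
Since 5 > 3, SQUARE comes first.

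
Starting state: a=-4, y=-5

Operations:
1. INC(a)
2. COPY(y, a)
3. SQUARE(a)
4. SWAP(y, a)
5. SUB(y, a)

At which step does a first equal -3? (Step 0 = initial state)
Step 1

Tracing a:
Initial: a = -4
After step 1: a = -3 ← first occurrence
After step 2: a = -3
After step 3: a = 9
After step 4: a = -3
After step 5: a = -3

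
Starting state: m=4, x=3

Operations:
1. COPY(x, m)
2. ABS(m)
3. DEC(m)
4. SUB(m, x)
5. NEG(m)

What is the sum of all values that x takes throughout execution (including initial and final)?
23

Values of x at each step:
Initial: x = 3
After step 1: x = 4
After step 2: x = 4
After step 3: x = 4
After step 4: x = 4
After step 5: x = 4
Sum = 3 + 4 + 4 + 4 + 4 + 4 = 23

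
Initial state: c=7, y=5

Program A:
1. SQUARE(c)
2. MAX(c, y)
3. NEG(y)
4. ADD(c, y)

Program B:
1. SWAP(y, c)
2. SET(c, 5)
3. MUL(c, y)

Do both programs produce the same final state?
No

Program A final state: c=44, y=-5
Program B final state: c=35, y=7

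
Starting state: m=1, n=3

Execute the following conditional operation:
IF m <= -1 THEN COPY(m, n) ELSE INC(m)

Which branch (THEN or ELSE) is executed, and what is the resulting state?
Branch: ELSE, Final state: m=2, n=3

Evaluating condition: m <= -1
m = 1
Condition is False, so ELSE branch executes
After INC(m): m=2, n=3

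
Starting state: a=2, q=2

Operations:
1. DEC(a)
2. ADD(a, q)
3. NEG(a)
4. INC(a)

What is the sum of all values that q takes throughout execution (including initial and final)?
10

Values of q at each step:
Initial: q = 2
After step 1: q = 2
After step 2: q = 2
After step 3: q = 2
After step 4: q = 2
Sum = 2 + 2 + 2 + 2 + 2 = 10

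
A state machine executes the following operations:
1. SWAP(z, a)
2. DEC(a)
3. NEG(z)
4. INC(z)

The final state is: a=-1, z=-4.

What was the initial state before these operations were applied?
a=5, z=0

Working backwards:
Final state: a=-1, z=-4
Before step 4 (INC(z)): a=-1, z=-5
Before step 3 (NEG(z)): a=-1, z=5
Before step 2 (DEC(a)): a=0, z=5
Before step 1 (SWAP(z, a)): a=5, z=0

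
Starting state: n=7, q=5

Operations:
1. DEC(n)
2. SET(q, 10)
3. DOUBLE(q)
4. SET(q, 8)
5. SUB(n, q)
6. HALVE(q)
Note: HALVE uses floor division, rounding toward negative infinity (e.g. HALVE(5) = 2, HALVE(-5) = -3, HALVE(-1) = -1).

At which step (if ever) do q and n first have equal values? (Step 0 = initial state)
Never

q and n never become equal during execution.

Comparing values at each step:
Initial: q=5, n=7
After step 1: q=5, n=6
After step 2: q=10, n=6
After step 3: q=20, n=6
After step 4: q=8, n=6
After step 5: q=8, n=-2
After step 6: q=4, n=-2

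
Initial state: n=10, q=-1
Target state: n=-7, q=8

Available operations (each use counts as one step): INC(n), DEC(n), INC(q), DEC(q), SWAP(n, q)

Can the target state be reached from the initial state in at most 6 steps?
No

The target state cannot be reached within 6 steps.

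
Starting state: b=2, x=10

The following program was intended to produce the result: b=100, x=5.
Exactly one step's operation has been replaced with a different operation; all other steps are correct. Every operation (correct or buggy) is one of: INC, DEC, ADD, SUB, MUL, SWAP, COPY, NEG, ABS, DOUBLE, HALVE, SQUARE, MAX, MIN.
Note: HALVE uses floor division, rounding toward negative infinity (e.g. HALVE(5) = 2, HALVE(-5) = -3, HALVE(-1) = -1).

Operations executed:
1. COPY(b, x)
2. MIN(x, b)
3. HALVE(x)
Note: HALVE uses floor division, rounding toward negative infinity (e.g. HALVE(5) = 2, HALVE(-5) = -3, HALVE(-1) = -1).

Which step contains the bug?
Step 2

Trace with buggy code:
Initial: b=2, x=10
After step 1: b=10, x=10
After step 2: b=10, x=10
After step 3: b=10, x=5
Actual final b=10, x=5 ≠ expected b=100, x=5.
Step 2 is the only position where a single-operation replacement can produce the expected result.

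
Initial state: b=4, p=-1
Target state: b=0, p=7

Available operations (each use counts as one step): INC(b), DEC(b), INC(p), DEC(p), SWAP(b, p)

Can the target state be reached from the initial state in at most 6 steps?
Yes

Path (5 steps): INC(b) → INC(b) → INC(b) → INC(p) → SWAP(b, p)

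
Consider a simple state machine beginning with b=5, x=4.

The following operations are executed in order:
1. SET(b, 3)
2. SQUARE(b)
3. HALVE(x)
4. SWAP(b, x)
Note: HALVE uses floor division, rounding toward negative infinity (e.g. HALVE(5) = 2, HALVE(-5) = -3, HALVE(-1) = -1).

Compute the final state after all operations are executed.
{b: 2, x: 9}

Step-by-step execution:
Initial: b=5, x=4
After step 1 (SET(b, 3)): b=3, x=4
After step 2 (SQUARE(b)): b=9, x=4
After step 3 (HALVE(x)): b=9, x=2
After step 4 (SWAP(b, x)): b=2, x=9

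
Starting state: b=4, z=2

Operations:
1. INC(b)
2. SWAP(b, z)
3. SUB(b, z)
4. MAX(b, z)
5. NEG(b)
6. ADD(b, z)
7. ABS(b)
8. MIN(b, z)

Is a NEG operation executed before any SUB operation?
No

First NEG: step 5
First SUB: step 3
Since 5 > 3, SUB comes first.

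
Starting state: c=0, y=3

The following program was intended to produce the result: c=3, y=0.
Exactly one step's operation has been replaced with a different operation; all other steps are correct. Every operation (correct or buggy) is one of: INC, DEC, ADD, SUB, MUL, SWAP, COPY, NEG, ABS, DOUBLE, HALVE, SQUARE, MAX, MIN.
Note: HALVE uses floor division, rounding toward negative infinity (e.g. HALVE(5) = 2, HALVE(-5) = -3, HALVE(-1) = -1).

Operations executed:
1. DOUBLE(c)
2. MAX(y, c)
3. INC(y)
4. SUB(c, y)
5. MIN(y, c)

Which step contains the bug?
Step 3

Trace with buggy code:
Initial: c=0, y=3
After step 1: c=0, y=3
After step 2: c=0, y=3
After step 3: c=0, y=4
After step 4: c=-4, y=4
After step 5: c=-4, y=-4
Actual final c=-4, y=-4 ≠ expected c=3, y=0.
Step 3 is the only position where a single-operation replacement can produce the expected result.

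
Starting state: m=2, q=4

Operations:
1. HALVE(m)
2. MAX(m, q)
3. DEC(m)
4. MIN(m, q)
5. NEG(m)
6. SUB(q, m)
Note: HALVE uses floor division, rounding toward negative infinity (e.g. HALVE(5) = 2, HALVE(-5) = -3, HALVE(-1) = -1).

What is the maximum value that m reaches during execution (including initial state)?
4

Values of m at each step:
Initial: m = 2
After step 1: m = 1
After step 2: m = 4 ← maximum
After step 3: m = 3
After step 4: m = 3
After step 5: m = -3
After step 6: m = -3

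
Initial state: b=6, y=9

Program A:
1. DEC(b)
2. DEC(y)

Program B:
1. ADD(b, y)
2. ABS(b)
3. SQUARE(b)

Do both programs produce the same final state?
No

Program A final state: b=5, y=8
Program B final state: b=225, y=9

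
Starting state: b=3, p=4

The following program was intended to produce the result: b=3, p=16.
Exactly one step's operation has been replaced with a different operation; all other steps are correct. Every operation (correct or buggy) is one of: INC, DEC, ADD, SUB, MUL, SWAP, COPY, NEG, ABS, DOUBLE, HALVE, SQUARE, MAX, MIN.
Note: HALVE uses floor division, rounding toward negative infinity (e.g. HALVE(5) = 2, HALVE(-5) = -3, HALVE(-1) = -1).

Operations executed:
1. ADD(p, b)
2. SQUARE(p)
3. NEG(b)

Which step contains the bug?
Step 1

Trace with buggy code:
Initial: b=3, p=4
After step 1: b=3, p=7
After step 2: b=3, p=49
After step 3: b=-3, p=49
Actual final b=-3, p=49 ≠ expected b=3, p=16.
Step 1 is the only position where a single-operation replacement can produce the expected result.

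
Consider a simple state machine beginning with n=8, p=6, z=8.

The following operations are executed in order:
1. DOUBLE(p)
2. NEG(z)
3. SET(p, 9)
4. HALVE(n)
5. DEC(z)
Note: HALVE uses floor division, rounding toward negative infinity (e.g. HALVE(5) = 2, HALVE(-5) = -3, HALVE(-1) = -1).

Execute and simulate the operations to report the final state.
{n: 4, p: 9, z: -9}

Step-by-step execution:
Initial: n=8, p=6, z=8
After step 1 (DOUBLE(p)): n=8, p=12, z=8
After step 2 (NEG(z)): n=8, p=12, z=-8
After step 3 (SET(p, 9)): n=8, p=9, z=-8
After step 4 (HALVE(n)): n=4, p=9, z=-8
After step 5 (DEC(z)): n=4, p=9, z=-9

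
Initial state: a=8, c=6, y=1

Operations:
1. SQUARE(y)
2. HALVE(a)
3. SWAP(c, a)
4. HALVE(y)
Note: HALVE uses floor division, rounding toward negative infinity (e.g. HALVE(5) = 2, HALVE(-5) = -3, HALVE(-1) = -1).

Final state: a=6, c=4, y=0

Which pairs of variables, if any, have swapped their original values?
None

Comparing initial and final values:
y: 1 → 0
a: 8 → 6
c: 6 → 4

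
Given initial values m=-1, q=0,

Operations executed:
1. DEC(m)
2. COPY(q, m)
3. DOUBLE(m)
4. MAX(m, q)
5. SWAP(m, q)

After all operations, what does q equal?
q = -2

Tracing execution:
Step 1: DEC(m) → q = 0
Step 2: COPY(q, m) → q = -2
Step 3: DOUBLE(m) → q = -2
Step 4: MAX(m, q) → q = -2
Step 5: SWAP(m, q) → q = -2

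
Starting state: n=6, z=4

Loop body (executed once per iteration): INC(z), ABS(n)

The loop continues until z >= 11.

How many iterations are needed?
7

Tracing iterations:
Initial: n=6, z=4
After iteration 1: n=6, z=5
After iteration 2: n=6, z=6
After iteration 3: n=6, z=7
After iteration 4: n=6, z=8
After iteration 5: n=6, z=9
After iteration 6: n=6, z=10
After iteration 7: n=6, z=11
z >= 11 now holds, so the loop exits after 7 iterations.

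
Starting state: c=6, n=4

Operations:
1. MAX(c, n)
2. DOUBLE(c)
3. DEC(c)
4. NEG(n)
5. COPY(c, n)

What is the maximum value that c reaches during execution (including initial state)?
12

Values of c at each step:
Initial: c = 6
After step 1: c = 6
After step 2: c = 12 ← maximum
After step 3: c = 11
After step 4: c = 11
After step 5: c = -4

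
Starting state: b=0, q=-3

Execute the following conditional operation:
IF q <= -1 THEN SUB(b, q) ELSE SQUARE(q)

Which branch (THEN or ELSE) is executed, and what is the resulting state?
Branch: THEN, Final state: b=3, q=-3

Evaluating condition: q <= -1
q = -3
Condition is True, so THEN branch executes
After SUB(b, q): b=3, q=-3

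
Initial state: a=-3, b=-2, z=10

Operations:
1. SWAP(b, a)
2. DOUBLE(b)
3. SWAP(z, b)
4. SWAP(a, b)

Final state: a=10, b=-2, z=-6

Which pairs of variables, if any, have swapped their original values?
None

Comparing initial and final values:
a: -3 → 10
b: -2 → -2
z: 10 → -6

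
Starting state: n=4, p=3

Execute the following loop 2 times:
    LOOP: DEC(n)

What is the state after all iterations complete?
n=2, p=3

Iteration trace:
Start: n=4, p=3
After iteration 1: n=3, p=3
After iteration 2: n=2, p=3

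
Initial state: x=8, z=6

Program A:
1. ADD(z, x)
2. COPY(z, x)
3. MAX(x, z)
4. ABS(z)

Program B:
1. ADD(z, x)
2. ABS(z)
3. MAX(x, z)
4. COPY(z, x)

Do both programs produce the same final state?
No

Program A final state: x=8, z=8
Program B final state: x=14, z=14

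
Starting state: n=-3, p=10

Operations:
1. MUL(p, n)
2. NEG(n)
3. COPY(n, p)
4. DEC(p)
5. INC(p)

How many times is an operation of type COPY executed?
1

Counting COPY operations:
Step 3: COPY(n, p) ← COPY
Total: 1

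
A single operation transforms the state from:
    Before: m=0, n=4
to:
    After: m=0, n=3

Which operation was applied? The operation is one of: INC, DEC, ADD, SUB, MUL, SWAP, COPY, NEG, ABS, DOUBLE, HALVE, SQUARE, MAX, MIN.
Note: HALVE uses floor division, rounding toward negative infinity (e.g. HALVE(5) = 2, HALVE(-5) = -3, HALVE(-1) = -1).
DEC(n)

Analyzing the change:
Before: m=0, n=4
After: m=0, n=3
Variable n changed from 4 to 3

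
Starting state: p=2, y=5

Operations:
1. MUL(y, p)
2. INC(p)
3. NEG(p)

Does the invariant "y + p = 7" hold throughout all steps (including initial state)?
No, violated after step 1

The invariant is violated after step 1.

State at each step:
Initial: p=2, y=5
After step 1: p=2, y=10
After step 2: p=3, y=10
After step 3: p=-3, y=10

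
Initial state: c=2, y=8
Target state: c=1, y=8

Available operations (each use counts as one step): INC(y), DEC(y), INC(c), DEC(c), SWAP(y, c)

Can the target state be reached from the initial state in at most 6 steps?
Yes

Path (1 step): DEC(c)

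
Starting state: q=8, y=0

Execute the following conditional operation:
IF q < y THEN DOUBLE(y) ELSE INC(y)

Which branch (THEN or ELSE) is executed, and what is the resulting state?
Branch: ELSE, Final state: q=8, y=1

Evaluating condition: q < y
q = 8, y = 0
Condition is False, so ELSE branch executes
After INC(y): q=8, y=1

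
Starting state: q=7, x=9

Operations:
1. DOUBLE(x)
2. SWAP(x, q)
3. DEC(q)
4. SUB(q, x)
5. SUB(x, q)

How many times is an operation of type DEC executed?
1

Counting DEC operations:
Step 3: DEC(q) ← DEC
Total: 1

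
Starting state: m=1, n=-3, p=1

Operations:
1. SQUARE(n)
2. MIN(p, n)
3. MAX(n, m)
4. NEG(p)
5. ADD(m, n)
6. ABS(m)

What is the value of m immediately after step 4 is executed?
m = 1

Tracing m through execution:
Initial: m = 1
After step 1 (SQUARE(n)): m = 1
After step 2 (MIN(p, n)): m = 1
After step 3 (MAX(n, m)): m = 1
After step 4 (NEG(p)): m = 1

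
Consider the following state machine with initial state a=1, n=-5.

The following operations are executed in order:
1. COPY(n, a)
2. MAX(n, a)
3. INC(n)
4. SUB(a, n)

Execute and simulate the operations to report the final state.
{a: -1, n: 2}

Step-by-step execution:
Initial: a=1, n=-5
After step 1 (COPY(n, a)): a=1, n=1
After step 2 (MAX(n, a)): a=1, n=1
After step 3 (INC(n)): a=1, n=2
After step 4 (SUB(a, n)): a=-1, n=2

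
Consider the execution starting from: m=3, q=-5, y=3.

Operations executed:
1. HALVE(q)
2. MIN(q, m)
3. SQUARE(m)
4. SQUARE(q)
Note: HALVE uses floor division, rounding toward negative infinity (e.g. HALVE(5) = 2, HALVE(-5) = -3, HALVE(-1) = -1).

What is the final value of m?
m = 9

Tracing execution:
Step 1: HALVE(q) → m = 3
Step 2: MIN(q, m) → m = 3
Step 3: SQUARE(m) → m = 9
Step 4: SQUARE(q) → m = 9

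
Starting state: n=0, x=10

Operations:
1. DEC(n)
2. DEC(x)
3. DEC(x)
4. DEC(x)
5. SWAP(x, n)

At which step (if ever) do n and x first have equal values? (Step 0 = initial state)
Never

n and x never become equal during execution.

Comparing values at each step:
Initial: n=0, x=10
After step 1: n=-1, x=10
After step 2: n=-1, x=9
After step 3: n=-1, x=8
After step 4: n=-1, x=7
After step 5: n=7, x=-1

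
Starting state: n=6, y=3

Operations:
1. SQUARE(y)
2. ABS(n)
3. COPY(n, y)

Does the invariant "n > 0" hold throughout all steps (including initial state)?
Yes

The invariant holds at every step.

State at each step:
Initial: n=6, y=3
After step 1: n=6, y=9
After step 2: n=6, y=9
After step 3: n=9, y=9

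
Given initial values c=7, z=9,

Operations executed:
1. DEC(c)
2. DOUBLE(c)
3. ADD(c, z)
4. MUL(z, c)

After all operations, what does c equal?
c = 21

Tracing execution:
Step 1: DEC(c) → c = 6
Step 2: DOUBLE(c) → c = 12
Step 3: ADD(c, z) → c = 21
Step 4: MUL(z, c) → c = 21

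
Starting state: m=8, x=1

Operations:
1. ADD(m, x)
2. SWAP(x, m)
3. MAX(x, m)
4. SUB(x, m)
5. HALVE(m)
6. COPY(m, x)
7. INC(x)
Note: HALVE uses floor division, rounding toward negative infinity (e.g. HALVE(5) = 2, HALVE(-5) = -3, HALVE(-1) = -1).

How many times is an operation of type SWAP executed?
1

Counting SWAP operations:
Step 2: SWAP(x, m) ← SWAP
Total: 1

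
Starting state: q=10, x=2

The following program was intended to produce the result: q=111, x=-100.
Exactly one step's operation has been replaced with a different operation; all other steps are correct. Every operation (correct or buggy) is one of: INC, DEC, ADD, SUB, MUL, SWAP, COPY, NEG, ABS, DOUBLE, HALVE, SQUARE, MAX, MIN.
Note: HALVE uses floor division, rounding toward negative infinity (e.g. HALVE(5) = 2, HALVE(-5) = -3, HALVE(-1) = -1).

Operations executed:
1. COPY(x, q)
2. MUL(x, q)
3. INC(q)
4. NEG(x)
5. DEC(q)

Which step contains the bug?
Step 5

Trace with buggy code:
Initial: q=10, x=2
After step 1: q=10, x=10
After step 2: q=10, x=100
After step 3: q=11, x=100
After step 4: q=11, x=-100
After step 5: q=10, x=-100
Actual final q=10, x=-100 ≠ expected q=111, x=-100.
Step 5 is the only position where a single-operation replacement can produce the expected result.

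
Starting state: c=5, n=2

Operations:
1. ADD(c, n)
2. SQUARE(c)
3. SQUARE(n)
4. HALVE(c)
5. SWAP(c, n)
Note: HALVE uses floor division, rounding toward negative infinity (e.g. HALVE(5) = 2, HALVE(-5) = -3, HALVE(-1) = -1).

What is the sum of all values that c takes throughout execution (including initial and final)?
138

Values of c at each step:
Initial: c = 5
After step 1: c = 7
After step 2: c = 49
After step 3: c = 49
After step 4: c = 24
After step 5: c = 4
Sum = 5 + 7 + 49 + 49 + 24 + 4 = 138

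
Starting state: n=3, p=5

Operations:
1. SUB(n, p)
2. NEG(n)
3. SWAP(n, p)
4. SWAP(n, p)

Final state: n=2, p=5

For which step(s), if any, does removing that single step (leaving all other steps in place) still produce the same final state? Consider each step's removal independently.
None - removing any single step changes the final result

Testing removal of each single step:
Without step 1: final = n=-3, p=5 (different)
Without step 2: final = n=-2, p=5 (different)
Without step 3: final = n=5, p=2 (different)
Without step 4: final = n=5, p=2 (different)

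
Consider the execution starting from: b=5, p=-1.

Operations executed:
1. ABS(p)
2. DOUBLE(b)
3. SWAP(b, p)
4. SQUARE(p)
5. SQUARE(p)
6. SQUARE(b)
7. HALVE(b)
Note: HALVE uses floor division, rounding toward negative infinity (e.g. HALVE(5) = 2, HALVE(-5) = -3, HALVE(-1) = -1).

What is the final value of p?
p = 10000

Tracing execution:
Step 1: ABS(p) → p = 1
Step 2: DOUBLE(b) → p = 1
Step 3: SWAP(b, p) → p = 10
Step 4: SQUARE(p) → p = 100
Step 5: SQUARE(p) → p = 10000
Step 6: SQUARE(b) → p = 10000
Step 7: HALVE(b) → p = 10000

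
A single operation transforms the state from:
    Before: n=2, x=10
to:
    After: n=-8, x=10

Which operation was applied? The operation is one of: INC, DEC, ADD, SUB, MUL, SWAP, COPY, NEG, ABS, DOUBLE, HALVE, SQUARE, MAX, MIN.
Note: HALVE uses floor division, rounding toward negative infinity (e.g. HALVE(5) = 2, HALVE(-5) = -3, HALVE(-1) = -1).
SUB(n, x)

Analyzing the change:
Before: n=2, x=10
After: n=-8, x=10
Variable n changed from 2 to -8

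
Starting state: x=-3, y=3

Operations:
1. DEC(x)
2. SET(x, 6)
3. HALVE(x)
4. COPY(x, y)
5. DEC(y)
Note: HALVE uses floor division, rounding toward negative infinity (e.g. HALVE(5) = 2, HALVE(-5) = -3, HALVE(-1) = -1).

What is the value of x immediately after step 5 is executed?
x = 3

Tracing x through execution:
Initial: x = -3
After step 1 (DEC(x)): x = -4
After step 2 (SET(x, 6)): x = 6
After step 3 (HALVE(x)): x = 3
After step 4 (COPY(x, y)): x = 3
After step 5 (DEC(y)): x = 3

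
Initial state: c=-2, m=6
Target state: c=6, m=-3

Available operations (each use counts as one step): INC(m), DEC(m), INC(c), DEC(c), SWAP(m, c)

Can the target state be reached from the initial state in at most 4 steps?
Yes

Path (2 steps): DEC(c) → SWAP(m, c)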